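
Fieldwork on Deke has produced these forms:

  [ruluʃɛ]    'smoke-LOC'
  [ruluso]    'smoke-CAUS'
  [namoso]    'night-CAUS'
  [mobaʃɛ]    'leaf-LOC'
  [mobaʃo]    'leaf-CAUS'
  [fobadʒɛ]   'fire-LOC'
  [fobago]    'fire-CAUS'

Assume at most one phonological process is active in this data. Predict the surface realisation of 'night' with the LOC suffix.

[namoʃɛ]

In [ruluʃɛ] and [ruluso] the final segment of 'smoke' alternates: [ʃ] ~ [s].
The stem 'leaf' ([mobaʃɛ], [mobaʃo]) shows [ʃ] unchanged in both environments, so [ʃ] cannot be basic with [s] derived before the CAUS suffix.
The alternation reflects palatalization before a front vowel: /g/ and /s/ become palato-alveolar [dʒ] and [ʃ] before a front vowel. /s/ is underlying.
The one attested form of 'night', [namoso], shows underlying /namos/. Applying the same rule before a front vowel gives [namoʃɛ].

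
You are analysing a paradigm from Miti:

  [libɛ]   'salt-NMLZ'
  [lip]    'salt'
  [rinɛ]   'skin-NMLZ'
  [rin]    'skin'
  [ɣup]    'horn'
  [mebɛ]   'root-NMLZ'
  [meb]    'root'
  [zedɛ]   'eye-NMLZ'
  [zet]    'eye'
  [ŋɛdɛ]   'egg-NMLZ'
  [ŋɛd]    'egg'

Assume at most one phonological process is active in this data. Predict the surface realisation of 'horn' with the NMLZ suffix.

[ɣubɛ]

The root 'salt' surfaces as [libɛ] and [lip], with a stem-final [b] ~ [p] alternation.
Compare 'root', with invariant [b] in [mebɛ] and [meb]: an analysis with underlying /b/ and a rule producing [p] in isolation would wrongly predict alternation here too.
The underlying segment must be /p/; voiceless stops become voiced between vowels, yielding [b] there.
From [ɣup] the stem 'horn' is /ɣup/; between vowels this yields [ɣubɛ].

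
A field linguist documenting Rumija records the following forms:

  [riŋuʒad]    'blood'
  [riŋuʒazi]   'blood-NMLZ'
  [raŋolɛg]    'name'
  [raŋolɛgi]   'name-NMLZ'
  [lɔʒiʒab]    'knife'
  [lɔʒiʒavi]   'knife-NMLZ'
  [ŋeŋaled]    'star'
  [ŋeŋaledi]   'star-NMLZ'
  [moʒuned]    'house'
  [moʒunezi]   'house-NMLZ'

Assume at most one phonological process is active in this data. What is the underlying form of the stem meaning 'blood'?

/riŋuʒaz/

In [riŋuʒad] and [riŋuʒazi] the final segment of 'blood' alternates: [d] ~ [z].
If /d/ were underlying and a rule turned it into [z] before the NMLZ suffix, 'star' would also alternate; but it has [d] in both [ŋeŋaled] and [ŋeŋaledi].
The alternation reflects word-final hardening: voiced fricatives become stops word-finally. /z/ is underlying.
So 'blood' = /riŋuʒaz/.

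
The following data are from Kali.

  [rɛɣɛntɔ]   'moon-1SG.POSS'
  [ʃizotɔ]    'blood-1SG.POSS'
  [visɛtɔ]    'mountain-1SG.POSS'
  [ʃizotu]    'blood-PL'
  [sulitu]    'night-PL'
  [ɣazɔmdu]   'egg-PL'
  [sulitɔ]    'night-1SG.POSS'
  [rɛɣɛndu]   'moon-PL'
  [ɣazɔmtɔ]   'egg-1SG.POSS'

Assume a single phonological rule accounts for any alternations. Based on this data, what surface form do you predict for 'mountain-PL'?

The PL suffix surfaces as [-du] and [-tu], depending on the final segment of the stem.
By contrast the 1SG.POSS suffix keeps its initial [t] throughout — that segment must be underlying.
The PL suffix is therefore /-du/ underlyingly, with post-vocalic devoicing: voiced stops become voiceless after a vowel.
After 'mountain', which ends in a vowel, the suffix surfaces as [-tu], giving [visɛtu].

[visɛtu]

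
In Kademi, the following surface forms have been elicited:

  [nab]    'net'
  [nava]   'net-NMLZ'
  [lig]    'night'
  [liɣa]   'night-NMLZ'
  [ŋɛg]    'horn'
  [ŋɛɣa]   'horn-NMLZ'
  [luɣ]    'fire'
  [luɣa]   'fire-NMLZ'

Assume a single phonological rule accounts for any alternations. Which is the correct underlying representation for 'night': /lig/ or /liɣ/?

'night' shows [g] ~ [ɣ] at the end of the stem ([lig] vs [liɣa]).
Compare 'fire', with invariant [ɣ] in [luɣ] and [luɣa]: an analysis with underlying /ɣ/ and a rule producing [g] in isolation would wrongly predict alternation here too.
So /g/ is underlying, and a rule of intervocalic spirantization — voiced stops become fricatives between vowels — gives [ɣ].

/lig/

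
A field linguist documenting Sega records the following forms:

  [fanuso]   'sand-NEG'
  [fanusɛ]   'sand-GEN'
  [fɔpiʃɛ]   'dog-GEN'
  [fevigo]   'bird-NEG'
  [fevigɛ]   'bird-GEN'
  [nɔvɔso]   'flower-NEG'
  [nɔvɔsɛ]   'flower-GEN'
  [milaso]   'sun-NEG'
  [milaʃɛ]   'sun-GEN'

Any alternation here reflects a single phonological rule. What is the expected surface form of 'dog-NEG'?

[fɔpiso]

In [milaso] and [milaʃɛ] the final segment of 'sun' alternates: [s] ~ [ʃ].
The stem 'flower' ([nɔvɔso], [nɔvɔsɛ]) shows [s] unchanged in both environments, so [s] cannot be basic with [ʃ] derived before the GEN suffix.
The underlying segment must be /ʃ/; palato-alveolar /ʃ/ becomes [s] when no front vowel follows, yielding [s] there.
From [fɔpiʃɛ] the stem 'dog' is /fɔpiʃ/; when no front vowel follows this yields [fɔpiso].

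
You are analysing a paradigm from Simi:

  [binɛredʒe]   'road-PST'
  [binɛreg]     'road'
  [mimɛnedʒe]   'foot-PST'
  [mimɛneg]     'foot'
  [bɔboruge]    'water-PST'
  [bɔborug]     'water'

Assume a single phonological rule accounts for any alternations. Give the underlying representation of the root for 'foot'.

The stem for 'foot' ends in [dʒ] in [mimɛnedʒe] but [g] in [mimɛneg].
But 'water' keeps [g] in both environments ([bɔboruge], [bɔborug]), so there is no rule changing /g/ to [dʒ] before the PST suffix.
So /dʒ/ is underlying, and a rule of depalatalization — palato-alveolar /dʒ/ becomes [g] when no front vowel follows — gives [g].
The underlying form of 'foot' is therefore /mimɛnedʒ/.

/mimɛnedʒ/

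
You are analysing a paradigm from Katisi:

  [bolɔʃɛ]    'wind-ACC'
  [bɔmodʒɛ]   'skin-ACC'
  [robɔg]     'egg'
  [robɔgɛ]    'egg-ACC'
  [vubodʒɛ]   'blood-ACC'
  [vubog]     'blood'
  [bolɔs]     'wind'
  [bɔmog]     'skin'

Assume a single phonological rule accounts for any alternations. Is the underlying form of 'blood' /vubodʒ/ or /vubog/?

/vubodʒ/

The stem for 'blood' ends in [dʒ] in [vubodʒɛ] but [g] in [vubog].
The stem 'egg' ([robɔgɛ], [robɔg]) shows [g] unchanged in both environments, so [g] cannot be basic with [dʒ] derived before the ACC suffix.
The underlying segment must be /dʒ/; palato-alveolar /dʒ/ and /ʃ/ become [g] and [s] when no front vowel follows, yielding [g] there.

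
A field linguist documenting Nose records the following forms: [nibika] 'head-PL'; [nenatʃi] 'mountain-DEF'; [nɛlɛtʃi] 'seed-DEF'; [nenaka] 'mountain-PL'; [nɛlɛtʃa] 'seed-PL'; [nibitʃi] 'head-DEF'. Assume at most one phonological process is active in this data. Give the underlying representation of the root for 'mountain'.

/nenak/

The stem for 'mountain' ends in [k] in [nenaka] but [tʃ] in [nenatʃi].
Compare 'seed', with invariant [tʃ] in [nɛlɛtʃa] and [nɛlɛtʃi]: an analysis with underlying /tʃ/ and a rule producing [k] before the PL suffix would wrongly predict alternation here too.
Therefore /k/ is basic and [tʃ] is derived by palatalization before a front vowel (/k/ becomes palato-alveolar [tʃ] before a front vowel).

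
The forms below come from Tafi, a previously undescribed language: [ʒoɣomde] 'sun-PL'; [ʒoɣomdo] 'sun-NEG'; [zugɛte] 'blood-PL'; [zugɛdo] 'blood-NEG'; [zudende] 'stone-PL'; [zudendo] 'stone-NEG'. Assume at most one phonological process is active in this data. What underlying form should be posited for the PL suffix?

/-te/

The PL morpheme has two allomorphs, [-de] and [-te].
The NEG suffix, which begins with [d], is invariant after every stem; so [d] is not altered by any rule here.
The PL suffix is therefore /-te/ underlyingly, with post-nasal voicing: voiceless stops become voiced after a nasal.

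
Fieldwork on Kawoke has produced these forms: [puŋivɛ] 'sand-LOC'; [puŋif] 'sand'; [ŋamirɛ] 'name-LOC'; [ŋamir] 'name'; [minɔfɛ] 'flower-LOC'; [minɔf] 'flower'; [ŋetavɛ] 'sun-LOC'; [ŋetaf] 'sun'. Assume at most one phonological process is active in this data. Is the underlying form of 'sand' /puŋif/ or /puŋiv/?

/puŋiv/

The stem for 'sand' ends in [v] in [puŋivɛ] but [f] in [puŋif].
The stem 'flower' ([minɔfɛ], [minɔf]) shows [f] unchanged in both environments, so [f] cannot be basic with [v] derived before the LOC suffix.
So /v/ is underlying, and a rule of word-final obstruent devoicing — voiced obstruents become voiceless word-finally — gives [f].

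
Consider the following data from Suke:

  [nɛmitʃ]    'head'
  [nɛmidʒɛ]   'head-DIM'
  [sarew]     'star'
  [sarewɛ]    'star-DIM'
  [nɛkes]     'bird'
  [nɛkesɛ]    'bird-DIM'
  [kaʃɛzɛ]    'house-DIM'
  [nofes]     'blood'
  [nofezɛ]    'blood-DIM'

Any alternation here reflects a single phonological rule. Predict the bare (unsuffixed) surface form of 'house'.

'blood' shows [s] ~ [z] at the end of the stem ([nofes] vs [nofezɛ]).
Compare 'bird', with invariant [s] in [nɛkes] and [nɛkesɛ]: an analysis with underlying /s/ and a rule producing [z] before the DIM suffix would wrongly predict alternation here too.
So /z/ is underlying, and a rule of word-final obstruent devoicing — voiced obstruents become voiceless word-finally — gives [s].
From [kaʃɛzɛ] the stem 'house' is /kaʃɛz/; word-finally this yields [kaʃɛs].

[kaʃɛs]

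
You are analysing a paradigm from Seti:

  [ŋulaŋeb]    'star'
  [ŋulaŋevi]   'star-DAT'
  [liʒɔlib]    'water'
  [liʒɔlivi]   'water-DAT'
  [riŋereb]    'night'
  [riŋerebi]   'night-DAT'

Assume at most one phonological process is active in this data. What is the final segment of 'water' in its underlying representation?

'water' shows [b] ~ [v] at the end of the stem ([liʒɔlib] vs [liʒɔlivi]).
If /b/ were underlying and a rule turned it into [v] before the DAT suffix, 'night' would also alternate; but it has [b] in both [riŋereb] and [riŋerebi].
The alternation reflects word-final hardening: voiced fricatives become stops word-finally. /v/ is underlying.

/v/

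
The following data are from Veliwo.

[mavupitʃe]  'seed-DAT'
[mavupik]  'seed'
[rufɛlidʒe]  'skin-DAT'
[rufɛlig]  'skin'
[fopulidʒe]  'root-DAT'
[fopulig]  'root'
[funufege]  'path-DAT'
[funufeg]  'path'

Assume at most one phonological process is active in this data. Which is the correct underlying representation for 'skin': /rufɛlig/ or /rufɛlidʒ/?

In [rufɛlidʒe] and [rufɛlig] the final segment of 'skin' alternates: [dʒ] ~ [g].
Compare 'path', with invariant [g] in [funufege] and [funufeg]: an analysis with underlying /g/ and a rule producing [dʒ] before the DAT suffix would wrongly predict alternation here too.
The underlying segment must be /dʒ/; palato-alveolar /tʃ/ and /dʒ/ become [k] and [g] when no front vowel follows, yielding [g] there.

/rufɛlidʒ/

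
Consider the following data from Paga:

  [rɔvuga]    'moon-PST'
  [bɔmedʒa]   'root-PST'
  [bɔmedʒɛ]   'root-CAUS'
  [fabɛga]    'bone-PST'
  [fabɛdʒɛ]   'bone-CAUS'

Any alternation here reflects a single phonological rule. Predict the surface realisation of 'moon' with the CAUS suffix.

The stem for 'bone' ends in [g] in [fabɛga] but [dʒ] in [fabɛdʒɛ].
The stem 'root' ([bɔmedʒa], [bɔmedʒɛ]) shows [dʒ] unchanged in both environments, so [dʒ] cannot be basic with [g] derived before the PST suffix.
The underlying segment must be /g/; /g/ becomes palato-alveolar [dʒ] before a front vowel, yielding [dʒ] there.
The one attested form of 'moon', [rɔvuga], shows underlying /rɔvug/. Applying the same rule before a front vowel gives [rɔvudʒɛ].

[rɔvudʒɛ]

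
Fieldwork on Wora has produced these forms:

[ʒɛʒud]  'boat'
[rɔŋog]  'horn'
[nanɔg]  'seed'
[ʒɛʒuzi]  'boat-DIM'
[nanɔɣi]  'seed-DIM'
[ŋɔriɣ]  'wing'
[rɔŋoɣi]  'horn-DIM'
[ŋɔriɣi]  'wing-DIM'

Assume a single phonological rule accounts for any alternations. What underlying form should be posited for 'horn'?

The stem for 'horn' ends in [ɣ] in [rɔŋoɣi] but [g] in [rɔŋog].
But 'wing' keeps [ɣ] in both environments ([ŋɔriɣi], [ŋɔriɣ]), so there is no rule changing /ɣ/ to [g] in isolation.
Therefore /g/ is basic and [ɣ] is derived by intervocalic spirantization (voiced stops become fricatives between vowels).
Hence 'horn' is /rɔŋog/ underlyingly.

/rɔŋog/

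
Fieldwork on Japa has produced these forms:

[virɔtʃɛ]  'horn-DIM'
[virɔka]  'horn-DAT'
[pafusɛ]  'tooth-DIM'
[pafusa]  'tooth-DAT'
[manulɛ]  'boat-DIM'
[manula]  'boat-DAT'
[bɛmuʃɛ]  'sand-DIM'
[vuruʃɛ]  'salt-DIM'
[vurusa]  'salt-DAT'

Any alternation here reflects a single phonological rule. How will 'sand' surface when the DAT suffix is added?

[bɛmusa]

'salt' shows [ʃ] ~ [s] at the end of the stem ([vuruʃɛ] vs [vurusa]).
If /s/ were underlying and a rule turned it into [ʃ] before the DIM suffix, 'tooth' would also alternate; but it has [s] in both [pafusɛ] and [pafusa].
Therefore /ʃ/ is basic and [s] is derived by depalatalization (palato-alveolar /tʃ/ and /ʃ/ become [k] and [s] when no front vowel follows).
From [bɛmuʃɛ] the stem 'sand' is /bɛmuʃ/; when no front vowel follows this yields [bɛmusa].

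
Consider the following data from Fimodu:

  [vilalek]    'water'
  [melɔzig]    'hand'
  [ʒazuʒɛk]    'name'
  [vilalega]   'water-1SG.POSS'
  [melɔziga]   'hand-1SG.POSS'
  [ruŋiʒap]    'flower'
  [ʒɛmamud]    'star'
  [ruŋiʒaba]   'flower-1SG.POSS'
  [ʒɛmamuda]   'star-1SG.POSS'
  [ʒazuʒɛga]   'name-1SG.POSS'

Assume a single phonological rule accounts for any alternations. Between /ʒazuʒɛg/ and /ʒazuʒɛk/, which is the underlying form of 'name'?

/ʒazuʒɛk/

In [ʒazuʒɛga] and [ʒazuʒɛk] the final segment of 'name' alternates: [g] ~ [k].
The stem 'hand' ([melɔziga], [melɔzig]) shows [g] unchanged in both environments, so [g] cannot be basic with [k] derived in isolation.
So /k/ is underlying, and a rule of intervocalic voicing — voiceless stops become voiced between vowels — gives [g].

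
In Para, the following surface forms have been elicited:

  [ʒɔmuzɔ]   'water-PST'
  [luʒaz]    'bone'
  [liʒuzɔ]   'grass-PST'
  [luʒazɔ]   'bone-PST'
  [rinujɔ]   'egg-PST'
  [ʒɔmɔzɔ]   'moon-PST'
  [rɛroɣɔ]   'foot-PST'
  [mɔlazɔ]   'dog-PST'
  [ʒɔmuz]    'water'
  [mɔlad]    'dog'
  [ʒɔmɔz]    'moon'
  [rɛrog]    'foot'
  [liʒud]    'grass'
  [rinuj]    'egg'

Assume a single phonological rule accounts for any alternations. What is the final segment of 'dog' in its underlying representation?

The stem for 'dog' ends in [d] in [mɔlad] but [z] in [mɔlazɔ].
Compare 'bone', with invariant [z] in [luʒaz] and [luʒazɔ]: an analysis with underlying /z/ and a rule producing [d] in isolation would wrongly predict alternation here too.
So /d/ is underlying, and a rule of intervocalic spirantization — voiced stops become fricatives between vowels — gives [z].

/d/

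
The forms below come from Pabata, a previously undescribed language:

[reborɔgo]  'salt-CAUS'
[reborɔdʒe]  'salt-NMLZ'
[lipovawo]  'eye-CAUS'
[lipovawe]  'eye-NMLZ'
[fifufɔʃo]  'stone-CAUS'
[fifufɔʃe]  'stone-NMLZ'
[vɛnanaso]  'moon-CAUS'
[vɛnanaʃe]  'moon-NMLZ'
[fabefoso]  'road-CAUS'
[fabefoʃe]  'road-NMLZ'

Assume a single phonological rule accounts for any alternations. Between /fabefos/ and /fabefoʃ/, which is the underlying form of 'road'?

/fabefos/

In [fabefoso] and [fabefoʃe] the final segment of 'road' alternates: [s] ~ [ʃ].
But 'stone' keeps [ʃ] in both environments ([fifufɔʃo], [fifufɔʃe]), so there is no rule changing /ʃ/ to [s] before the CAUS suffix.
The alternation reflects palatalization before a front vowel: /g/ and /s/ become palato-alveolar [dʒ] and [ʃ] before a front vowel. /s/ is underlying.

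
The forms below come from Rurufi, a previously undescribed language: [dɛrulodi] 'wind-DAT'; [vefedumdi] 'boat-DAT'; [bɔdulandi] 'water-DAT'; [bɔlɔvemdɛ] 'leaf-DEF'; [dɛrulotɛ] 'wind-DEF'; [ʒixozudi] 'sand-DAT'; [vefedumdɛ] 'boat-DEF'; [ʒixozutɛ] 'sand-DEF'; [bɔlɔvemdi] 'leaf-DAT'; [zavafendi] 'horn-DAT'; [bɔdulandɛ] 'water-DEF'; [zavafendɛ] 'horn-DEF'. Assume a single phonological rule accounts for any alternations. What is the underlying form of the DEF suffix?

The DEF morpheme has two allomorphs, [-dɛ] and [-tɛ].
The DAT suffix, which begins with [d], is invariant after every stem; so [d] is not altered by any rule here.
So the underlying form is /-tɛ/, and voiceless stops become voiced after a nasal.

/-tɛ/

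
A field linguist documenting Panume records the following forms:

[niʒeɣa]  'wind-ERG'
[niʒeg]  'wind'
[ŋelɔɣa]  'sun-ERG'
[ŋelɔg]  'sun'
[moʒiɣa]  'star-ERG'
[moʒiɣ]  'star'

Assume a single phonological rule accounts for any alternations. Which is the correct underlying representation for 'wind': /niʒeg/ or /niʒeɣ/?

/niʒeg/

The stem for 'wind' ends in [ɣ] in [niʒeɣa] but [g] in [niʒeg].
But 'star' keeps [ɣ] in both environments ([moʒiɣa], [moʒiɣ]), so there is no rule changing /ɣ/ to [g] in isolation.
Therefore /g/ is basic and [ɣ] is derived by intervocalic spirantization (voiced stops become fricatives between vowels).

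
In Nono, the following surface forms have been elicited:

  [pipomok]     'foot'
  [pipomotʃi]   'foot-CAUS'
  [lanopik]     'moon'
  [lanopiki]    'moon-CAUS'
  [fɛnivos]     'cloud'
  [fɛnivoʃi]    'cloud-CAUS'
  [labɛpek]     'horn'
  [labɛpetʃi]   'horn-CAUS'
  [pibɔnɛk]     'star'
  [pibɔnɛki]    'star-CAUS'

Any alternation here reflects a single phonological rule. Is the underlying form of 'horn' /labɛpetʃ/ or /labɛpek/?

/labɛpetʃ/

The root 'horn' surfaces as [labɛpek] and [labɛpetʃi], with a stem-final [k] ~ [tʃ] alternation.
The stem 'moon' ([lanopik], [lanopiki]) shows [k] unchanged in both environments, so [k] cannot be basic with [tʃ] derived before the CAUS suffix.
The underlying segment must be /tʃ/; palato-alveolar /tʃ/ and /ʃ/ become [k] and [s] when no front vowel follows, yielding [k] there.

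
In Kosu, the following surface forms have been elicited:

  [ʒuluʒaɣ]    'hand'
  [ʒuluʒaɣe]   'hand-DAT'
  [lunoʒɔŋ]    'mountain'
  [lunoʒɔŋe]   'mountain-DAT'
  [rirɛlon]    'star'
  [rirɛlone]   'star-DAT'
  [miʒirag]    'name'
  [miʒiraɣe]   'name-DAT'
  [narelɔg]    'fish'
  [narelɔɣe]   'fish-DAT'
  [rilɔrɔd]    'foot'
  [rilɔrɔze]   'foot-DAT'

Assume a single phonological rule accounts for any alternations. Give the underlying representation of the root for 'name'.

The stem for 'name' ends in [g] in [miʒirag] but [ɣ] in [miʒiraɣe].
The stem 'hand' ([ʒuluʒaɣ], [ʒuluʒaɣe]) shows [ɣ] unchanged in both environments, so [ɣ] cannot be basic with [g] derived in isolation.
The underlying segment must be /g/; voiced stops become fricatives between vowels, yielding [ɣ] there.

/miʒirag/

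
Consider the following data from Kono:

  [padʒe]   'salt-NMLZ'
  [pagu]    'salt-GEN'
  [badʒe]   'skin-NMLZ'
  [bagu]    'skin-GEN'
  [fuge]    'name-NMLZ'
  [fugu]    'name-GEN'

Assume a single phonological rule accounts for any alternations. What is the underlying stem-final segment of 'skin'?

In [badʒe] and [bagu] the final segment of 'skin' alternates: [dʒ] ~ [g].
But 'name' keeps [g] in both environments ([fuge], [fugu]), so there is no rule changing /g/ to [dʒ] before the NMLZ suffix.
The underlying segment must be /dʒ/; palato-alveolar /dʒ/ becomes [g] when no front vowel follows, yielding [g] there.

/dʒ/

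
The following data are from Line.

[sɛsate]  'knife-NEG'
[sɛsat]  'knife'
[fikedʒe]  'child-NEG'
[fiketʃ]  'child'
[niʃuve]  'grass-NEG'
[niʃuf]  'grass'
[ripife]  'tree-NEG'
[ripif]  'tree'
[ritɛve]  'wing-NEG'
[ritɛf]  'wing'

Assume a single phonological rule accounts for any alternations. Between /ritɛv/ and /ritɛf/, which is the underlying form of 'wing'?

/ritɛv/

The root 'wing' surfaces as [ritɛve] and [ritɛf], with a stem-final [v] ~ [f] alternation.
Compare 'tree', with invariant [f] in [ripife] and [ripif]: an analysis with underlying /f/ and a rule producing [v] before the NEG suffix would wrongly predict alternation here too.
Therefore /v/ is basic and [f] is derived by word-final obstruent devoicing (voiced obstruents become voiceless word-finally).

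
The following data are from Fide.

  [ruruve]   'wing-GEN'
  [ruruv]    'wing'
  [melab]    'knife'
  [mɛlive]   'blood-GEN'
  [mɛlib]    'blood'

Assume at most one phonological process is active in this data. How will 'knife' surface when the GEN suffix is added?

[melave]

The root 'blood' surfaces as [mɛlive] and [mɛlib], with a stem-final [v] ~ [b] alternation.
The stem 'wing' ([ruruve], [ruruv]) shows [v] unchanged in both environments, so [v] cannot be basic with [b] derived in isolation.
Therefore /b/ is basic and [v] is derived by intervocalic spirantization (voiced stops become fricatives between vowels).
From [melab] the stem 'knife' is /melab/; between vowels this yields [melave].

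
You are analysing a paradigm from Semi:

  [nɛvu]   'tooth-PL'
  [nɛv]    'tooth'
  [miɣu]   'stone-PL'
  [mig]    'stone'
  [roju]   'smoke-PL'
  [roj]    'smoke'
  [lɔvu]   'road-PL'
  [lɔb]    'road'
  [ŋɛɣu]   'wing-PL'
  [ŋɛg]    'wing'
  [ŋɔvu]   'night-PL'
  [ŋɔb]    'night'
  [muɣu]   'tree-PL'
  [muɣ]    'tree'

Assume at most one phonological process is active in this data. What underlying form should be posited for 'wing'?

/ŋɛg/

The root 'wing' surfaces as [ŋɛɣu] and [ŋɛg], with a stem-final [ɣ] ~ [g] alternation.
Compare 'tree', with invariant [ɣ] in [muɣu] and [muɣ]: an analysis with underlying /ɣ/ and a rule producing [g] in isolation would wrongly predict alternation here too.
The underlying segment must be /g/; voiced stops become fricatives between vowels, yielding [ɣ] there.
The underlying form of 'wing' is therefore /ŋɛg/.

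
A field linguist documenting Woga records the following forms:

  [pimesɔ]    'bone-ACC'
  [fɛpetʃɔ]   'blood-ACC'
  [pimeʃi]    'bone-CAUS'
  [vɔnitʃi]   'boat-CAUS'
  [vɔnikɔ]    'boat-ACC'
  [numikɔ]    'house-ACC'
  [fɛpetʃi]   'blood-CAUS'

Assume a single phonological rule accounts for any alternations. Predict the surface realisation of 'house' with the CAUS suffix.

[numitʃi]

The root 'boat' surfaces as [vɔnikɔ] and [vɔnitʃi], with a stem-final [k] ~ [tʃ] alternation.
If /tʃ/ were underlying and a rule turned it into [k] before the ACC suffix, 'blood' would also alternate; but it has [tʃ] in both [fɛpetʃɔ] and [fɛpetʃi].
Therefore /k/ is basic and [tʃ] is derived by palatalization before a front vowel (/k/ and /s/ become palato-alveolar [tʃ] and [ʃ] before a front vowel).
From [numikɔ] the stem 'house' is /numik/; before a front vowel this yields [numitʃi].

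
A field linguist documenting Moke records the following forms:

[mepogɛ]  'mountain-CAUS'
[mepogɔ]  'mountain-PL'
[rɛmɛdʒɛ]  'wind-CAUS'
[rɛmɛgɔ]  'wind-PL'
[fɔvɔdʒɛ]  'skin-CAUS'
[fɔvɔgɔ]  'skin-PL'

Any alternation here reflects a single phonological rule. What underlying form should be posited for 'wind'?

/rɛmɛdʒ/

The root 'wind' surfaces as [rɛmɛdʒɛ] and [rɛmɛgɔ], with a stem-final [dʒ] ~ [g] alternation.
Compare 'mountain', with invariant [g] in [mepogɛ] and [mepogɔ]: an analysis with underlying /g/ and a rule producing [dʒ] before the CAUS suffix would wrongly predict alternation here too.
So /dʒ/ is underlying, and a rule of depalatalization — palato-alveolar /dʒ/ becomes [g] when no front vowel follows — gives [g].
The underlying form of 'wind' is therefore /rɛmɛdʒ/.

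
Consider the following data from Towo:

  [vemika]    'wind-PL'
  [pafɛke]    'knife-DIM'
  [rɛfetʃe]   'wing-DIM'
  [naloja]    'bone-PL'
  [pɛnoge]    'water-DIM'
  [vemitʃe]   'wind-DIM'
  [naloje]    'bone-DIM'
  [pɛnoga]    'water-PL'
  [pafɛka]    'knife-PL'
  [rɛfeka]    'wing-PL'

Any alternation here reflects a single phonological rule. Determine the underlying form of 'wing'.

/rɛfetʃ/

The stem for 'wing' ends in [tʃ] in [rɛfetʃe] but [k] in [rɛfeka].
The stem 'knife' ([pafɛke], [pafɛka]) shows [k] unchanged in both environments, so [k] cannot be basic with [tʃ] derived before the DIM suffix.
Therefore /tʃ/ is basic and [k] is derived by depalatalization (palato-alveolar /tʃ/ becomes [k] when no front vowel follows).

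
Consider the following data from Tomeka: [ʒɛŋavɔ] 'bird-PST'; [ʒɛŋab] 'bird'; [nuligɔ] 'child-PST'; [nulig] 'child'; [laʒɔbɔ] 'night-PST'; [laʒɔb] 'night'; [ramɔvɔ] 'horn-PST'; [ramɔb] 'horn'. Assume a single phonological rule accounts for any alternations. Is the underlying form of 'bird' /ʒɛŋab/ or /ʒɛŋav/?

/ʒɛŋav/

The stem for 'bird' ends in [v] in [ʒɛŋavɔ] but [b] in [ʒɛŋab].
If /b/ were underlying and a rule turned it into [v] before the PST suffix, 'night' would also alternate; but it has [b] in both [laʒɔbɔ] and [laʒɔb].
So /v/ is underlying, and a rule of word-final hardening — voiced fricatives become stops word-finally — gives [b].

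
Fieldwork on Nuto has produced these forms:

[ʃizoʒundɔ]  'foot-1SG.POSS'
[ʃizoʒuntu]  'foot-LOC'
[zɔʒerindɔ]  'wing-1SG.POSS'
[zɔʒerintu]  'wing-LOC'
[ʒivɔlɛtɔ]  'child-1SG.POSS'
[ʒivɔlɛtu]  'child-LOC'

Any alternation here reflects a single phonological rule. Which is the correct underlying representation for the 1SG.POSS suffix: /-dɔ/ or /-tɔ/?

The 1SG.POSS suffix surfaces as [-dɔ] and [-tɔ], depending on the final segment of the stem.
By contrast the LOC suffix keeps its initial [t] throughout — that segment must be underlying.
The 1SG.POSS suffix is therefore /-dɔ/ underlyingly, with post-vocalic devoicing: voiced stops become voiceless after a vowel.

/-dɔ/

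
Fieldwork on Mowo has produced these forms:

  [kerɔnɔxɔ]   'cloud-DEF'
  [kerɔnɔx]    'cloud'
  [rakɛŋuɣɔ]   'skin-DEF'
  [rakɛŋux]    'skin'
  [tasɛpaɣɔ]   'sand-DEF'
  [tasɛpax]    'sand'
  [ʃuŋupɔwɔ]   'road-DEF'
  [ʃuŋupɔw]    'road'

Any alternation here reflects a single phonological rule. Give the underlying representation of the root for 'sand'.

In [tasɛpaɣɔ] and [tasɛpax] the final segment of 'sand' alternates: [ɣ] ~ [x].
The stem 'cloud' ([kerɔnɔxɔ], [kerɔnɔx]) shows [x] unchanged in both environments, so [x] cannot be basic with [ɣ] derived before the DEF suffix.
So /ɣ/ is underlying, and a rule of word-final obstruent devoicing — voiced obstruents become voiceless word-finally — gives [x].
Hence 'sand' is /tasɛpaɣ/ underlyingly.

/tasɛpaɣ/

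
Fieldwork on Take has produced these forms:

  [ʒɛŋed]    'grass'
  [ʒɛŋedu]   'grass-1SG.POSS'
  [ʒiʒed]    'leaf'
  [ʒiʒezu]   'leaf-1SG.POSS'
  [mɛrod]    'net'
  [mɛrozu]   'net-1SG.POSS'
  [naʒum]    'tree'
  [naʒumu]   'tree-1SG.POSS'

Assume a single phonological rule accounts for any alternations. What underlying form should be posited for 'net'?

/mɛroz/

The root 'net' surfaces as [mɛrod] and [mɛrozu], with a stem-final [d] ~ [z] alternation.
But 'grass' keeps [d] in both environments ([ʒɛŋed], [ʒɛŋedu]), so there is no rule changing /d/ to [z] before the 1SG.POSS suffix.
So /z/ is underlying, and a rule of word-final hardening — voiced fricatives become stops word-finally — gives [d].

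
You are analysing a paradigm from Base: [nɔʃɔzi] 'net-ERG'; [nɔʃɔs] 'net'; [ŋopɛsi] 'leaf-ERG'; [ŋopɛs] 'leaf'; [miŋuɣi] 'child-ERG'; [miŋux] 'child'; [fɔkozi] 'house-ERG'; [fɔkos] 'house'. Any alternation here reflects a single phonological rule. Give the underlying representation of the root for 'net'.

The root 'net' surfaces as [nɔʃɔzi] and [nɔʃɔs], with a stem-final [z] ~ [s] alternation.
Compare 'leaf', with invariant [s] in [ŋopɛsi] and [ŋopɛs]: an analysis with underlying /s/ and a rule producing [z] before the ERG suffix would wrongly predict alternation here too.
Therefore /z/ is basic and [s] is derived by word-final obstruent devoicing (voiced obstruents become voiceless word-finally).
The underlying form of 'net' is therefore /nɔʃɔz/.

/nɔʃɔz/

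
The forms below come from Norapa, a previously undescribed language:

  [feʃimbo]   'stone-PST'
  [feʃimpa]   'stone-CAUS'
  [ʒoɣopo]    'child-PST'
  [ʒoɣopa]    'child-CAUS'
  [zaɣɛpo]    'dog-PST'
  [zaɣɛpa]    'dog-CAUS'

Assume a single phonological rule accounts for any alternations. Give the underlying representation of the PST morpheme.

/-bo/

The PST morpheme has two allomorphs, [-bo] and [-po].
The CAUS suffix, which begins with [p], is invariant after every stem; so [p] is not altered by any rule here.
The PST suffix is therefore /-bo/ underlyingly, with post-vocalic devoicing: voiced stops become voiceless after a vowel.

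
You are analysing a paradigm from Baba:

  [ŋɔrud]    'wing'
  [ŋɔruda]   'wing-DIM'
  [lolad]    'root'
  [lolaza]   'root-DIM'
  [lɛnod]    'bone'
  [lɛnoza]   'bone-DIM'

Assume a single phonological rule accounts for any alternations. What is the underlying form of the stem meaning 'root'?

'root' shows [d] ~ [z] at the end of the stem ([lolad] vs [lolaza]).
If /d/ were underlying and a rule turned it into [z] before the DIM suffix, 'wing' would also alternate; but it has [d] in both [ŋɔrud] and [ŋɔruda].
Therefore /z/ is basic and [d] is derived by word-final hardening (voiced fricatives become stops word-finally).

/lolaz/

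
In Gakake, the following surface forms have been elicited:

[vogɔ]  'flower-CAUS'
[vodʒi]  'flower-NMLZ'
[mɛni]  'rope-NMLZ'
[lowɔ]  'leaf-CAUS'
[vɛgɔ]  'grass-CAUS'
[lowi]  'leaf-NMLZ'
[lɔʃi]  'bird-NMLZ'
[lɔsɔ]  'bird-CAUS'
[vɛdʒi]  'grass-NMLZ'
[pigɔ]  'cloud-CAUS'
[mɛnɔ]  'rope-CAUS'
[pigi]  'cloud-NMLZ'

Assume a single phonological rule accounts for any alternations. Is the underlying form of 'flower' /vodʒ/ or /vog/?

/vodʒ/

The root 'flower' surfaces as [vogɔ] and [vodʒi], with a stem-final [g] ~ [dʒ] alternation.
But 'cloud' keeps [g] in both environments ([pigɔ], [pigi]), so there is no rule changing /g/ to [dʒ] before the NMLZ suffix.
The underlying segment must be /dʒ/; palato-alveolar /dʒ/ and /ʃ/ become [g] and [s] when no front vowel follows, yielding [g] there.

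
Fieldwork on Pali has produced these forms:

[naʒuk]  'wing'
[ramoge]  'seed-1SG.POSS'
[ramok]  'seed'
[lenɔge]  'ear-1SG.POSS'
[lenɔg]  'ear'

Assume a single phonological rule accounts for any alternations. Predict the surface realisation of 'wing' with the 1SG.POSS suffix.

'seed' shows [g] ~ [k] at the end of the stem ([ramoge] vs [ramok]).
The stem 'ear' ([lenɔge], [lenɔg]) shows [g] unchanged in both environments, so [g] cannot be basic with [k] derived in isolation.
Therefore /k/ is basic and [g] is derived by intervocalic voicing (voiceless stops become voiced between vowels).
From [naʒuk] the stem 'wing' is /naʒuk/; between vowels this yields [naʒuge].

[naʒuge]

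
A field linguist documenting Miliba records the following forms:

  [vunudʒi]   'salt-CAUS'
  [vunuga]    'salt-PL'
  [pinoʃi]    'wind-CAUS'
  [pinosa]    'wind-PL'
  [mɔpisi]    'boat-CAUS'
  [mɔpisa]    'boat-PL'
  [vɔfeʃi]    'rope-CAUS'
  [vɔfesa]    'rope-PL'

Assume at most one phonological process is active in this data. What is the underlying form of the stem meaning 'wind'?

/pinoʃ/

The stem for 'wind' ends in [ʃ] in [pinoʃi] but [s] in [pinosa].
But 'boat' keeps [s] in both environments ([mɔpisi], [mɔpisa]), so there is no rule changing /s/ to [ʃ] before the CAUS suffix.
So /ʃ/ is underlying, and a rule of depalatalization — palato-alveolar /dʒ/ and /ʃ/ become [g] and [s] when no front vowel follows — gives [s].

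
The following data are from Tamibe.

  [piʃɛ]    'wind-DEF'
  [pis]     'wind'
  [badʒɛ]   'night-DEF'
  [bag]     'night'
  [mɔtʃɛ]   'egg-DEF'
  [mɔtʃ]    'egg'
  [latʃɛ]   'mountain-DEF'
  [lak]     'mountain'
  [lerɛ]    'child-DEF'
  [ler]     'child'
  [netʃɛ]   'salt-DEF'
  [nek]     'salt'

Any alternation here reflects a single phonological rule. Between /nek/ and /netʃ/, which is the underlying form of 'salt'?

/nek/

In [netʃɛ] and [nek] the final segment of 'salt' alternates: [tʃ] ~ [k].
If /tʃ/ were underlying and a rule turned it into [k] in isolation, 'egg' would also alternate; but it has [tʃ] in both [mɔtʃɛ] and [mɔtʃ].
The alternation reflects palatalization before a front vowel: /k/, /g/ and /s/ become palato-alveolar [tʃ], [dʒ] and [ʃ] before a front vowel. /k/ is underlying.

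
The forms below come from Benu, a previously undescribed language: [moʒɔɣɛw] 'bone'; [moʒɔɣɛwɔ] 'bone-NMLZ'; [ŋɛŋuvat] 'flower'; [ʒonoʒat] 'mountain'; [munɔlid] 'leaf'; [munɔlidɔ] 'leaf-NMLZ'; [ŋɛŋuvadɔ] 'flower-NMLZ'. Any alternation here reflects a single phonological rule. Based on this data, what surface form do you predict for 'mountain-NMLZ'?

The root 'flower' surfaces as [ŋɛŋuvat] and [ŋɛŋuvadɔ], with a stem-final [t] ~ [d] alternation.
But 'leaf' keeps [d] in both environments ([munɔlid], [munɔlidɔ]), so there is no rule changing /d/ to [t] in isolation.
Therefore /t/ is basic and [d] is derived by intervocalic voicing (voiceless stops become voiced between vowels).
From [ʒonoʒat] the stem 'mountain' is /ʒonoʒat/; between vowels this yields [ʒonoʒadɔ].

[ʒonoʒadɔ]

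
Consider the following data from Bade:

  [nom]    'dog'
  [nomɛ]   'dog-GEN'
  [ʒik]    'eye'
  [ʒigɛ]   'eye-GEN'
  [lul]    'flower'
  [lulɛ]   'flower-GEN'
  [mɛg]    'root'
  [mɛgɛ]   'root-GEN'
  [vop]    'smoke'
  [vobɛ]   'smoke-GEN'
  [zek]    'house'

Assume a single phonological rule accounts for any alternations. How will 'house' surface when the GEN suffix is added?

[zegɛ]

The stem for 'eye' ends in [k] in [ʒik] but [g] in [ʒigɛ].
Compare 'root', with invariant [g] in [mɛg] and [mɛgɛ]: an analysis with underlying /g/ and a rule producing [k] in isolation would wrongly predict alternation here too.
Therefore /k/ is basic and [g] is derived by intervocalic voicing (voiceless stops become voiced between vowels).
The one attested form of 'house', [zek], shows underlying /zek/. Applying the same rule between vowels gives [zegɛ].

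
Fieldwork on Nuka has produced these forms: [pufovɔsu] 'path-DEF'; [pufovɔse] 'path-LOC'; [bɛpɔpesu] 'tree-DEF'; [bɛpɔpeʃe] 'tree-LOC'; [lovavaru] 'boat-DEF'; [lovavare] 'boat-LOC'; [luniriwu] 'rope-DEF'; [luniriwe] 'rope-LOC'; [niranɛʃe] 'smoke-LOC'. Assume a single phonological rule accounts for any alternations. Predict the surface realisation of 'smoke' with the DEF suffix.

The root 'tree' surfaces as [bɛpɔpesu] and [bɛpɔpeʃe], with a stem-final [s] ~ [ʃ] alternation.
If /s/ were underlying and a rule turned it into [ʃ] before the LOC suffix, 'path' would also alternate; but it has [s] in both [pufovɔsu] and [pufovɔse].
The underlying segment must be /ʃ/; palato-alveolar /ʃ/ becomes [s] when no front vowel follows, yielding [s] there.
The one attested form of 'smoke', [niranɛʃe], shows underlying /niranɛʃ/. Applying the same rule when no front vowel follows gives [niranɛsu].

[niranɛsu]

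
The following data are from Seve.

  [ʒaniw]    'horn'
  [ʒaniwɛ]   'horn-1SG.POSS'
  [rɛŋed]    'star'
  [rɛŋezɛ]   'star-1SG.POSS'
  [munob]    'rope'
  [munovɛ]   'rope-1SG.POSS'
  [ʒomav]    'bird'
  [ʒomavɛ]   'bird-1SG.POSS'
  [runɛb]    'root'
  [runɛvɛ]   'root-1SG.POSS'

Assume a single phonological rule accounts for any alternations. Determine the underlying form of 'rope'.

/munob/

The stem for 'rope' ends in [b] in [munob] but [v] in [munovɛ].
Compare 'bird', with invariant [v] in [ʒomav] and [ʒomavɛ]: an analysis with underlying /v/ and a rule producing [b] in isolation would wrongly predict alternation here too.
The underlying segment must be /b/; voiced stops become fricatives between vowels, yielding [v] there.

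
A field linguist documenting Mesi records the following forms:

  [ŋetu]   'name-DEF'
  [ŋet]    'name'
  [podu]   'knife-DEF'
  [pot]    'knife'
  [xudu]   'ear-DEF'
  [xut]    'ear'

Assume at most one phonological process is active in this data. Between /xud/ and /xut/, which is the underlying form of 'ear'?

'ear' shows [d] ~ [t] at the end of the stem ([xudu] vs [xut]).
The stem 'name' ([ŋetu], [ŋet]) shows [t] unchanged in both environments, so [t] cannot be basic with [d] derived before the DEF suffix.
The alternation reflects word-final obstruent devoicing: voiced obstruents become voiceless word-finally. /d/ is underlying.

/xud/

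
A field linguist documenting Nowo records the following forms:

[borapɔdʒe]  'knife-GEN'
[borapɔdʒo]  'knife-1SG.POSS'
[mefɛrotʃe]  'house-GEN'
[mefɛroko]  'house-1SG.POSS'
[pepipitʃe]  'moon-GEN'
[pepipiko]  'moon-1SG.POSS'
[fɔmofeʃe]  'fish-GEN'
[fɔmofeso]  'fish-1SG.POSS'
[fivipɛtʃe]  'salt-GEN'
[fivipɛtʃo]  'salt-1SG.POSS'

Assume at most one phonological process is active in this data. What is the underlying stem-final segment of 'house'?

/k/

'house' shows [tʃ] ~ [k] at the end of the stem ([mefɛrotʃe] vs [mefɛroko]).
If /tʃ/ were underlying and a rule turned it into [k] before the 1SG.POSS suffix, 'salt' would also alternate; but it has [tʃ] in both [fivipɛtʃe] and [fivipɛtʃo].
The alternation reflects palatalization before a front vowel: /k/ and /s/ become palato-alveolar [tʃ] and [ʃ] before a front vowel. /k/ is underlying.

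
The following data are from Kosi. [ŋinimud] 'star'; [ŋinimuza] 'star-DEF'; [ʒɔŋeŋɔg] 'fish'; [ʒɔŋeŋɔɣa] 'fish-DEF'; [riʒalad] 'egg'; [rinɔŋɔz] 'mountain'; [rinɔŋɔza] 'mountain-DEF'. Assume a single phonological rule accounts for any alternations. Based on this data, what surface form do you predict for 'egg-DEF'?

In [ŋinimud] and [ŋinimuza] the final segment of 'star' alternates: [d] ~ [z].
Compare 'mountain', with invariant [z] in [rinɔŋɔz] and [rinɔŋɔza]: an analysis with underlying /z/ and a rule producing [d] in isolation would wrongly predict alternation here too.
So /d/ is underlying, and a rule of intervocalic spirantization — voiced stops become fricatives between vowels — gives [z].
From [riʒalad] the stem 'egg' is /riʒalad/; between vowels this yields [riʒalaza].

[riʒalaza]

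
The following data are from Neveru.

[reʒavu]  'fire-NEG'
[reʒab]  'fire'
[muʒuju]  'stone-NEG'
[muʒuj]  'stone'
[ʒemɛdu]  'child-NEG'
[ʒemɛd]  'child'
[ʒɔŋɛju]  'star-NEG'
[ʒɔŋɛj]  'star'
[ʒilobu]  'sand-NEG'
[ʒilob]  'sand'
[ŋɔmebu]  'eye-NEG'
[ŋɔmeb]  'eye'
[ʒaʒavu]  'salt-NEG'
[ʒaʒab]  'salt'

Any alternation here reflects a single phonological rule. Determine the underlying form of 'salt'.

In [ʒaʒavu] and [ʒaʒab] the final segment of 'salt' alternates: [v] ~ [b].
The stem 'sand' ([ʒilobu], [ʒilob]) shows [b] unchanged in both environments, so [b] cannot be basic with [v] derived before the NEG suffix.
So /v/ is underlying, and a rule of word-final hardening — voiced fricatives become stops word-finally — gives [b].
So 'salt' = /ʒaʒav/.

/ʒaʒav/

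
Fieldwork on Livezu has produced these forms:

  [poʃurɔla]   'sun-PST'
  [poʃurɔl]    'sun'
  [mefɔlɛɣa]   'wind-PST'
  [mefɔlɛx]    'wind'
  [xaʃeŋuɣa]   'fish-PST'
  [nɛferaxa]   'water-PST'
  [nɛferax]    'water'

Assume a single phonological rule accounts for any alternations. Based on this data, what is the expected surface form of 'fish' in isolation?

[xaʃeŋux]

In [mefɔlɛɣa] and [mefɔlɛx] the final segment of 'wind' alternates: [ɣ] ~ [x].
If /x/ were underlying and a rule turned it into [ɣ] before the PST suffix, 'water' would also alternate; but it has [x] in both [nɛferaxa] and [nɛferax].
Therefore /ɣ/ is basic and [x] is derived by word-final obstruent devoicing (voiced obstruents become voiceless word-finally).
From [xaʃeŋuɣa] the stem 'fish' is /xaʃeŋuɣ/; word-finally this yields [xaʃeŋux].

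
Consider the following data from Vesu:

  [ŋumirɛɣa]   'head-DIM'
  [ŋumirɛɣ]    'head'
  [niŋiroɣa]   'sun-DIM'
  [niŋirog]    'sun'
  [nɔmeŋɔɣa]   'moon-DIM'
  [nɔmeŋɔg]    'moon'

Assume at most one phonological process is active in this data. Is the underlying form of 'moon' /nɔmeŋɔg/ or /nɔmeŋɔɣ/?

/nɔmeŋɔg/

In [nɔmeŋɔɣa] and [nɔmeŋɔg] the final segment of 'moon' alternates: [ɣ] ~ [g].
Compare 'head', with invariant [ɣ] in [ŋumirɛɣa] and [ŋumirɛɣ]: an analysis with underlying /ɣ/ and a rule producing [g] in isolation would wrongly predict alternation here too.
So /g/ is underlying, and a rule of intervocalic spirantization — voiced stops become fricatives between vowels — gives [ɣ].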